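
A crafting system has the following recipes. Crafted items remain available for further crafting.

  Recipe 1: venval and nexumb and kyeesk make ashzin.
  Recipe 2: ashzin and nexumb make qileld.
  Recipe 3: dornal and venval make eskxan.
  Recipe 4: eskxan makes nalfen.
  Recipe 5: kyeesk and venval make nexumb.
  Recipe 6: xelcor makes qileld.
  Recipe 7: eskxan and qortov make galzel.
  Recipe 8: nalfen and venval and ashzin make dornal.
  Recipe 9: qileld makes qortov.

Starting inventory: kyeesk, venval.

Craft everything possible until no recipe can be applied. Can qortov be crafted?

kyeesk and venval → nexumb (Recipe 5).
Using Recipe 1, venval, nexumb, and kyeesk make ashzin.
ashzin and nexumb → qileld (Recipe 2).
Using Recipe 9, qileld makes qortov.

Yes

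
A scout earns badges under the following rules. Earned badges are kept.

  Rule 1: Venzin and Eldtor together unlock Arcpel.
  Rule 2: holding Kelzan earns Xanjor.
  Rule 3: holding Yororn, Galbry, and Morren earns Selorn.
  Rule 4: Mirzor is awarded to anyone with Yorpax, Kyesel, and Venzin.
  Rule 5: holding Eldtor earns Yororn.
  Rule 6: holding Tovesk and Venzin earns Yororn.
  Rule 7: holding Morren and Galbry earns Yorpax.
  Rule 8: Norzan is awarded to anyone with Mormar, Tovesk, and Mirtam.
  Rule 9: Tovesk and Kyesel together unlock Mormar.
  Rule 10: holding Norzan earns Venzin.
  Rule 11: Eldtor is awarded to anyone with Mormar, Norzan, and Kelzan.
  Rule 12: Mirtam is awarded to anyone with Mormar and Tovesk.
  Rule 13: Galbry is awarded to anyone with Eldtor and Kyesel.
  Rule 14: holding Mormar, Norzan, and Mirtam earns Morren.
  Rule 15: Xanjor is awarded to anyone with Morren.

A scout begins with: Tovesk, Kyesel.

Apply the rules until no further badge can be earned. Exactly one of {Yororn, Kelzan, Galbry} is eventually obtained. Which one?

Yororn

With Tovesk and Kyesel, Mormar is earned (Rule 9).
With Mormar and Tovesk, Mirtam is earned (Rule 12).
With Mormar, Tovesk, and Mirtam, Norzan is earned (Rule 8).
With Norzan, Venzin is earned (Rule 10).
With Tovesk and Venzin, Yororn is earned (Rule 6).
Galbry would need Eldtor and Kyesel (Rule 13), but Eldtor is never earned. No rule produces Kelzan, and it is not given.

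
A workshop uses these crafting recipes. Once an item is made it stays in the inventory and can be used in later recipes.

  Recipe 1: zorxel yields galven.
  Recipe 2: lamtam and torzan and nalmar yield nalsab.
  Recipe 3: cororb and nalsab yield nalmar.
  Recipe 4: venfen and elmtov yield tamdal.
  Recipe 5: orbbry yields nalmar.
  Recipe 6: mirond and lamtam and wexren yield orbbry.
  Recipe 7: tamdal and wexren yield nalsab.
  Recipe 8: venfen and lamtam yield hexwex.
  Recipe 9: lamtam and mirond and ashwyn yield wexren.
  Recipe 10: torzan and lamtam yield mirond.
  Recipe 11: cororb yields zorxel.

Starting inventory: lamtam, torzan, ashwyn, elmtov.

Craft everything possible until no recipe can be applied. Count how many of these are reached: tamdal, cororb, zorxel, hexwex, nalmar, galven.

1

Using Recipe 10, torzan and lamtam make mirond.
lamtam and mirond and ashwyn → wexren (Recipe 9).
Using Recipe 6, mirond, lamtam, and wexren make orbbry.
Using Recipe 5, orbbry makes nalmar.
tamdal would need venfen and elmtov (Recipe 4), but venfen is never obtained.
No rule produces cororb, and it is not given.
zorxel would need cororb (Recipe 11), but cororb is never obtained.
hexwex would need venfen and lamtam (Recipe 8), but venfen is never obtained.
nalmar: reached.
galven would need zorxel (Recipe 1), but zorxel is never obtained.
Reached: nalmar — 1 of the 6.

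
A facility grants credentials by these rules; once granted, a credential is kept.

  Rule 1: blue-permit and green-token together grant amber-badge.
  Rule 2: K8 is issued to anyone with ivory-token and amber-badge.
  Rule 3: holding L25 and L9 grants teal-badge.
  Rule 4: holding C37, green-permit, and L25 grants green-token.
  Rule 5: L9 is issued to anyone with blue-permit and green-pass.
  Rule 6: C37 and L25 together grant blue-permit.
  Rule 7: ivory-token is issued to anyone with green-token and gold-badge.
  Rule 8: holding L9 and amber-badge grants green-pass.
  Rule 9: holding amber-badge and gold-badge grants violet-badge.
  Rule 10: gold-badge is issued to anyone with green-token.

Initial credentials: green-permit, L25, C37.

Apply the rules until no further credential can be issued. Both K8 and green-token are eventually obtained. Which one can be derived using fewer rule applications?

green-token

green-token: Holding C37, green-permit, and L25 grants green-token (Rule 4). [1 rule application]
K8: Holding C37, green-permit, and L25 grants green-token (Rule 4). Holding C37 and L25 grants blue-permit (Rule 6). Holding blue-permit and green-token grants amber-badge (Rule 1). Holding green-token grants gold-badge (Rule 10). Holding green-token and gold-badge grants ivory-token (Rule 7). Holding ivory-token and amber-badge grants K8 (Rule 2). [6 rule applications]
green-token needs fewer.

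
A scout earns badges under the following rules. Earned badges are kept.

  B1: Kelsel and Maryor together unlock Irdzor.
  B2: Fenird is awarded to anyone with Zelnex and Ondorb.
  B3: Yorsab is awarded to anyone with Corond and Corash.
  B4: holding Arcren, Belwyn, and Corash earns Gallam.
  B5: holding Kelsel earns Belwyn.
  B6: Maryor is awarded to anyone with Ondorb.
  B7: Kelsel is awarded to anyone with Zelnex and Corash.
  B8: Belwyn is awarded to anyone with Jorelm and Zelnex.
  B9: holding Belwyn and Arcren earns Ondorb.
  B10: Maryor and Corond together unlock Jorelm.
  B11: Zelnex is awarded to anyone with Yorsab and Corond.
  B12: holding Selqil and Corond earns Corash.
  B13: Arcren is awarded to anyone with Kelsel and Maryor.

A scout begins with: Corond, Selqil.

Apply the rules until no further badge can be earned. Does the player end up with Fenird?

No

Fenird would need Zelnex and Ondorb (B2), but Ondorb is never earned.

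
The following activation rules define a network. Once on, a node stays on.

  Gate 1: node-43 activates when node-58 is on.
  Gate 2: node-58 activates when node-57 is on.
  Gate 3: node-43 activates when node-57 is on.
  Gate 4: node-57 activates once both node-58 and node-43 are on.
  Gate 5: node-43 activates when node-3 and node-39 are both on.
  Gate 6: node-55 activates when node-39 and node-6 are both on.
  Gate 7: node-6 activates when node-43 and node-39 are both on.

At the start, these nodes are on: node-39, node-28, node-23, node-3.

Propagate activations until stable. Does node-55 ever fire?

Yes

node-3 and node-39 are on, so node-43 activates (Gate 5).
node-43 and node-39 are on, so node-6 activates (Gate 7).
Gate 6: node-39 and node-6 on → node-55 on.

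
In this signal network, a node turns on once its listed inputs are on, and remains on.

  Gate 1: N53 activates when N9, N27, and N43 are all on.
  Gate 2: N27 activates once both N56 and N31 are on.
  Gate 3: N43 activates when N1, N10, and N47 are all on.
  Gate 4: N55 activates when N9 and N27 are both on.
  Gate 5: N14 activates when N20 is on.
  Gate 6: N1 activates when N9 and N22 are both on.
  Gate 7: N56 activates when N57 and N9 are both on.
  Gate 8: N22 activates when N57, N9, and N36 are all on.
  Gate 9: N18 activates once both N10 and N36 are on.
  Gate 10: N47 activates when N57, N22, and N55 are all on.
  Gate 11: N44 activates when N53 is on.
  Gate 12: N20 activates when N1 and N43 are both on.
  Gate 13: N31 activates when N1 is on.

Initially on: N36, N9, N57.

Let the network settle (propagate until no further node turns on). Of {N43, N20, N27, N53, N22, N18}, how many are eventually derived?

2

N57, N9, and N36 are on, so N22 activates (Gate 8).
Gate 7: N57 and N9 on → N56 on.
N9 and N22 are on, so N1 activates (Gate 6).
Gate 13: N1 on → N31 on.
Gate 2: N56 and N31 on → N27 on.
N43 would need N1, N10, and N47 (Gate 3), but N10 never turns on.
N20 would need N1 and N43 (Gate 12), but N43 never turns on.
N27: reached.
N53 would need N9, N27, and N43 (Gate 1), but N43 never turns on.
N22: reached.
N18 would need N10 and N36 (Gate 9), but N10 never turns on.
Reached: N27 and N22 — 2 of the 6.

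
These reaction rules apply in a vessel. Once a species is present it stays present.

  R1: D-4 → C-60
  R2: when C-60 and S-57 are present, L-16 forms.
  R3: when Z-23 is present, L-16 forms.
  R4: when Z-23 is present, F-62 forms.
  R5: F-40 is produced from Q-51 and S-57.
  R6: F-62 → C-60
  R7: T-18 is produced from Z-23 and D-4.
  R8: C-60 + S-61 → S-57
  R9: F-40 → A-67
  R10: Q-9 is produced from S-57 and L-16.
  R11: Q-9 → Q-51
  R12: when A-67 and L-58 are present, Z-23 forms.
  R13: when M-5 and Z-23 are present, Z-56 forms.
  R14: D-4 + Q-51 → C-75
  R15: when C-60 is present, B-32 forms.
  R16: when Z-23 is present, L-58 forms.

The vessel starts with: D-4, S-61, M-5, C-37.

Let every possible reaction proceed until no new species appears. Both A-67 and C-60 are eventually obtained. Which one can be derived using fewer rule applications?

C-60

C-60: D-4 present → C-60 forms (R1). [1 rule application]
A-67: D-4 present → C-60 forms (R1). C-60 and S-61 present → S-57 forms (R8). C-60 and S-57 present → L-16 forms (R2). S-57 and L-16 present → Q-9 forms (R10). Q-9 present → Q-51 forms (R11). Q-51 and S-57 present → F-40 forms (R5). F-40 present → A-67 forms (R9). [7 rule applications]
C-60 needs fewer.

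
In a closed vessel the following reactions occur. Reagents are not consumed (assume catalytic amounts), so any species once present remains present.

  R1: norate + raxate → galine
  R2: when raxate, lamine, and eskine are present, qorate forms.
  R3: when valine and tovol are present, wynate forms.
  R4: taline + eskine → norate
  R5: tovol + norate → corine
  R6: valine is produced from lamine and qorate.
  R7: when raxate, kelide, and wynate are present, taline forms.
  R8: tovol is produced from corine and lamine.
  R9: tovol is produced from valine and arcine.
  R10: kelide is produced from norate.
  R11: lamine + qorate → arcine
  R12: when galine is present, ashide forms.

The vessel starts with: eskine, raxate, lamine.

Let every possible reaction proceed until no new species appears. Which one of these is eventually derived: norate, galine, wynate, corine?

wynate

raxate, lamine, and eskine present → qorate forms (R2).
lamine and qorate present → valine forms (R6).
lamine and qorate present → arcine forms (R11).
valine and arcine present → tovol forms (R9).
valine and tovol present → wynate forms (R3).
galine would need norate and raxate (R1), but norate never forms. norate would need taline and eskine (R4), but taline never forms. corine would need tovol and norate (R5), but norate never forms.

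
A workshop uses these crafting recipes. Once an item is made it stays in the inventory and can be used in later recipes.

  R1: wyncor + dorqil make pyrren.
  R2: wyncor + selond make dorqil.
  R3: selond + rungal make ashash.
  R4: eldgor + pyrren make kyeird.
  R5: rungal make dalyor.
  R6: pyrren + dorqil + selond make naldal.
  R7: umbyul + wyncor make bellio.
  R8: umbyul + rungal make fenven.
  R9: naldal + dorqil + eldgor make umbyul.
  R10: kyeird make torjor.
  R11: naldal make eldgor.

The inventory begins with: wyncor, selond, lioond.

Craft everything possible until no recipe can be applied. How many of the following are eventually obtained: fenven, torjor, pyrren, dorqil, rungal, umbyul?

wyncor + selond → dorqil (R2).
wyncor + dorqil → pyrren (R1).
pyrren + dorqil + selond → naldal (R6).
Using R11, naldal makes eldgor.
naldal + dorqil + eldgor → umbyul (R9).
Using R4, eldgor and pyrren make kyeird.
Using R10, kyeird makes torjor.
fenven would need umbyul and rungal (R8), but rungal is never obtained.
torjor: reached.
pyrren: reached.
dorqil: reached.
No rule produces rungal, and it is not given.
umbyul: reached.
Reached: torjor, pyrren, dorqil, and umbyul — 4 of the 6.

4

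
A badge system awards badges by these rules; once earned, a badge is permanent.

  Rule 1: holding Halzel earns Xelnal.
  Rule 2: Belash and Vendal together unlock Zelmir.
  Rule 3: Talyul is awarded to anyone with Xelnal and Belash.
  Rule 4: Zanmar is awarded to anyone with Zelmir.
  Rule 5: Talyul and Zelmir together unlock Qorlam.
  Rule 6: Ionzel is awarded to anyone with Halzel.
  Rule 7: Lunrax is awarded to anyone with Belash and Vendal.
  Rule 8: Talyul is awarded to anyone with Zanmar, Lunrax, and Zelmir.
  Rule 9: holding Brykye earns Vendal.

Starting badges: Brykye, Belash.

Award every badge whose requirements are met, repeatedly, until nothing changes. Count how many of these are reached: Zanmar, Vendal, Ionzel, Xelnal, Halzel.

2

With Brykye, Vendal is earned (Rule 9).
With Belash and Vendal, Zelmir is earned (Rule 2).
With Zelmir, Zanmar is earned (Rule 4).
Zanmar: reached.
Vendal: reached.
Ionzel would need Halzel (Rule 6), but Halzel is never earned.
Xelnal would need Halzel (Rule 1), but Halzel is never earned.
No rule produces Halzel, and it is not given.
Reached: Zanmar and Vendal — 2 of the 5.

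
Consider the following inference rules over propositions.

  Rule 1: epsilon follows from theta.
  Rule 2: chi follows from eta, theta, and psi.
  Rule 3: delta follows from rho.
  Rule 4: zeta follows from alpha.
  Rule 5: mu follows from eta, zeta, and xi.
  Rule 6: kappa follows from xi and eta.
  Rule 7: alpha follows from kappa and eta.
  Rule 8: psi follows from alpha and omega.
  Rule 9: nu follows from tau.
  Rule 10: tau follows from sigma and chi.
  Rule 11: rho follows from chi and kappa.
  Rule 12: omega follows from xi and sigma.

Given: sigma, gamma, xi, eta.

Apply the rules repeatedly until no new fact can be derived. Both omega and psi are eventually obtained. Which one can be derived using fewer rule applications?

omega

omega: xi and sigma hold, so omega follows (Rule 12). [1 rule application]
psi: xi and eta hold, so kappa follows (Rule 6). xi and sigma hold, so omega follows (Rule 12). kappa and eta hold, so alpha follows (Rule 7). From alpha and omega, Rule 8 gives psi. [4 rule applications]
omega needs fewer.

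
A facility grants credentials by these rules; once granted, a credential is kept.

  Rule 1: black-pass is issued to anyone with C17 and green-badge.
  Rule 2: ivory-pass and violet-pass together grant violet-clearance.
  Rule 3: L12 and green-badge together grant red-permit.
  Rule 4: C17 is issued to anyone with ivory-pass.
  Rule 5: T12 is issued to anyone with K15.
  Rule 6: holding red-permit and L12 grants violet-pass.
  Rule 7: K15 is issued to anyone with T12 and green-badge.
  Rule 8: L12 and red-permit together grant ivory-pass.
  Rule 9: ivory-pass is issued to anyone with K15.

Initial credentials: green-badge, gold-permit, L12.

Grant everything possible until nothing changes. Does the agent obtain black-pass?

Holding L12 and green-badge grants red-permit (Rule 3).
Holding L12 and red-permit grants ivory-pass (Rule 8).
Holding ivory-pass grants C17 (Rule 4).
Holding C17 and green-badge grants black-pass (Rule 1).

Yes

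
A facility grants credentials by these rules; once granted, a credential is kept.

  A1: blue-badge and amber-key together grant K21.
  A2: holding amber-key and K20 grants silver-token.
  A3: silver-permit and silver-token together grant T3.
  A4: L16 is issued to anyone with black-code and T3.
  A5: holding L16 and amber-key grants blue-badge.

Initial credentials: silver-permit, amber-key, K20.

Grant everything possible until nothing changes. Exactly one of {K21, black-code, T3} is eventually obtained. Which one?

T3

Holding amber-key and K20 grants silver-token (A2).
Holding silver-permit and silver-token grants T3 (A3).
K21 would need blue-badge and amber-key (A1), but blue-badge is never granted. No rule produces black-code, and it is not given.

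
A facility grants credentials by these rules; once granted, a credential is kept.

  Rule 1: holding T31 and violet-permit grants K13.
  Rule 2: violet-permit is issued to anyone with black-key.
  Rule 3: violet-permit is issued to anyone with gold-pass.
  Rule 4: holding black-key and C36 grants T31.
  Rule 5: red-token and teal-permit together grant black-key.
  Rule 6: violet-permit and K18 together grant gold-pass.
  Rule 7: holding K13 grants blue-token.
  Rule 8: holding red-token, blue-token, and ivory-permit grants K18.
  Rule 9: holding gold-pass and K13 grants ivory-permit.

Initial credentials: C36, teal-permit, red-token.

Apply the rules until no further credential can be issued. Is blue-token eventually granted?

Holding red-token and teal-permit grants black-key (Rule 5).
Holding black-key and C36 grants T31 (Rule 4).
Holding black-key grants violet-permit (Rule 2).
Holding T31 and violet-permit grants K13 (Rule 1).
Holding K13 grants blue-token (Rule 7).

Yes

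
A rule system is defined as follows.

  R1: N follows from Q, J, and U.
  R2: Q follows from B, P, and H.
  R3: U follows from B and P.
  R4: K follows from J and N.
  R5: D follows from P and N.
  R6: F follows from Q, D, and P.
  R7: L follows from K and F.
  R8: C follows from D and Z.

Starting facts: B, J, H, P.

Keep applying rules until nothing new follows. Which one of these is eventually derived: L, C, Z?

B and P hold, so U follows (R3).
B, P, and H hold, so Q follows (R2).
From Q, J, and U, R1 gives N.
From J and N, R4 gives K.
P and N hold, so D follows (R5).
Q, D, and P hold, so F follows (R6).
From K and F, R7 gives L.
No rule produces Z, and it is not given. C would need D and Z (R8), but Z is never established.

L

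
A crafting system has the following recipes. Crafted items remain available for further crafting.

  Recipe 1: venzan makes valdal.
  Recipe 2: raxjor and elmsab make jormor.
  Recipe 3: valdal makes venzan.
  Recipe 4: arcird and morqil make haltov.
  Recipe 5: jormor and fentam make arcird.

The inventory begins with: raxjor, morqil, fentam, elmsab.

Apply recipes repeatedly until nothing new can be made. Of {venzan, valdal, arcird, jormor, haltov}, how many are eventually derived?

3

Using Recipe 2, raxjor and elmsab make jormor.
Using Recipe 5, jormor and fentam make arcird.
Using Recipe 4, arcird and morqil make haltov.
venzan would need valdal (Recipe 3), but valdal is never obtained.
valdal would need venzan (Recipe 1), but venzan is never obtained.
arcird: reached.
jormor: reached.
haltov: reached.
Reached: arcird, jormor, and haltov — 3 of the 5.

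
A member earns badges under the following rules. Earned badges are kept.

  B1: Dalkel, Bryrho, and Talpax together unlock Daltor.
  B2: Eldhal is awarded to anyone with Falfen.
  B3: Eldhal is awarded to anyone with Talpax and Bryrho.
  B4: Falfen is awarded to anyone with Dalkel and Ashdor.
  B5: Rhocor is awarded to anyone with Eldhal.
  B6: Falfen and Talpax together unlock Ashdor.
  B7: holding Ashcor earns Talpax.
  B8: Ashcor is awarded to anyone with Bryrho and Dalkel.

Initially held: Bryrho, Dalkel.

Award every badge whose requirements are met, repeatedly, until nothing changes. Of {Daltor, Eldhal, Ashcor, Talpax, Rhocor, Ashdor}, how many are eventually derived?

With Bryrho and Dalkel, Ashcor is earned (B8).
With Ashcor, Talpax is earned (B7).
With Dalkel, Bryrho, and Talpax, Daltor is earned (B1).
With Talpax and Bryrho, Eldhal is earned (B3).
With Eldhal, Rhocor is earned (B5).
Daltor: reached.
Eldhal: reached.
Ashcor: reached.
Talpax: reached.
Rhocor: reached.
Ashdor would need Falfen and Talpax (B6), but Falfen is never earned.
Reached: Daltor, Eldhal, Ashcor, Talpax, and Rhocor — 5 of the 6.

5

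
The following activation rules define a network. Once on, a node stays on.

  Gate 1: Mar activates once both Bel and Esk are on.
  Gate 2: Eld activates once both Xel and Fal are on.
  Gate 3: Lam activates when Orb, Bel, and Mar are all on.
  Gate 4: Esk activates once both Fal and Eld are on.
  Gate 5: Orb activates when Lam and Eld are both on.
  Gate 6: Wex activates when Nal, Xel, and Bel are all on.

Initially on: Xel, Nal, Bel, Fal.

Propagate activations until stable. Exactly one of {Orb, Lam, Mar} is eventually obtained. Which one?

Xel and Fal are on, so Eld activates (Gate 2).
Fal and Eld are on, so Esk activates (Gate 4).
Gate 1: Bel and Esk on → Mar on.
Orb would need Lam and Eld (Gate 5), but Lam never turns on. Lam would need Orb, Bel, and Mar (Gate 3), but Orb never turns on.

Mar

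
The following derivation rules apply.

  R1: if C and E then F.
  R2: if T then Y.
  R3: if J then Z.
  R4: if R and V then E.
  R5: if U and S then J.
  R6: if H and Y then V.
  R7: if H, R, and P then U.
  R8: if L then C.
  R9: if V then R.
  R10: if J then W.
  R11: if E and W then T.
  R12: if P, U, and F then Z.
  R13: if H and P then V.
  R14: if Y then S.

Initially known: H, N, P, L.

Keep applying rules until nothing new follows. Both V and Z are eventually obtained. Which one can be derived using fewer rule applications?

V

V: H and P hold, so V follows (R13). [1 rule application]
Z: L holds, so C follows (R8). H and P hold, so V follows (R13). From V, R9 gives R. From R and V, R4 gives E. H, R, and P hold, so U follows (R7). C and E hold, so F follows (R1). P, U, and F hold, so Z follows (R12). [7 rule applications]
V needs fewer.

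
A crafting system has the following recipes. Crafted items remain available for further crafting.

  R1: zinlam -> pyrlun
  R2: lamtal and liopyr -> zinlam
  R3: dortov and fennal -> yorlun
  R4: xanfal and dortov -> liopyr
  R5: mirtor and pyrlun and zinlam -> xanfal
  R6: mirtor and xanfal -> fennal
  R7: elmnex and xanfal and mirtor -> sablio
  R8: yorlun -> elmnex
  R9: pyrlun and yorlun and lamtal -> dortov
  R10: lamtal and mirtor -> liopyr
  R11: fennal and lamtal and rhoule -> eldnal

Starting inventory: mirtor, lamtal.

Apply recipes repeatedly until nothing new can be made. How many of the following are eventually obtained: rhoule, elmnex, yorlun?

0

No rule produces rhoule, and it is not given.
elmnex would need yorlun (R8), but yorlun is never obtained.
yorlun would need dortov and fennal (R3), but dortov is never obtained.
None of the 3 are reached.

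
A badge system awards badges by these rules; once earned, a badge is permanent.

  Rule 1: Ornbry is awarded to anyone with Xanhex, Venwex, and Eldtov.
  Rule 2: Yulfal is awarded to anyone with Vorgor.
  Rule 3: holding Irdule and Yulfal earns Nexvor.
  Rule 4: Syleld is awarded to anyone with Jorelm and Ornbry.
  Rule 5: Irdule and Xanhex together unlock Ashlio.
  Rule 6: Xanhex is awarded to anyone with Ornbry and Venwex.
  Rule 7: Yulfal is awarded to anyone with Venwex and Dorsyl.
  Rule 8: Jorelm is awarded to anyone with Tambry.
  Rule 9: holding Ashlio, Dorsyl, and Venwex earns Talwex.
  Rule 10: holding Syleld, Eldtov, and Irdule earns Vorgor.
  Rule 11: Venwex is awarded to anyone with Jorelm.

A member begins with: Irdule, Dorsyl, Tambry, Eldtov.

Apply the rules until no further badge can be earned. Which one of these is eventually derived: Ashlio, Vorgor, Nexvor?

Nexvor

With Tambry, Jorelm is earned (Rule 8).
With Jorelm, Venwex is earned (Rule 11).
With Venwex and Dorsyl, Yulfal is earned (Rule 7).
With Irdule and Yulfal, Nexvor is earned (Rule 3).
Vorgor would need Syleld, Eldtov, and Irdule (Rule 10), but Syleld is never earned. Ashlio would need Irdule and Xanhex (Rule 5), but Xanhex is never earned.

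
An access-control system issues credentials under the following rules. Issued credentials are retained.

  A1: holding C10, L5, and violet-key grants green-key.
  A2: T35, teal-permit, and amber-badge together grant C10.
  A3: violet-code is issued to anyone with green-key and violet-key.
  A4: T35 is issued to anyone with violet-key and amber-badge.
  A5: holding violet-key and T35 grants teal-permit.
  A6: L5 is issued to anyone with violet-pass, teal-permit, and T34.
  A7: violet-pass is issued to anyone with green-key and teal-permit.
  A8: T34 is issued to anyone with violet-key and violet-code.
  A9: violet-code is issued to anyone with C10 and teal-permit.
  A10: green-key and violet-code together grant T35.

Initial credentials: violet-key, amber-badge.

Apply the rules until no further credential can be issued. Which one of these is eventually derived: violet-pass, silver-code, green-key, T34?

Holding violet-key and amber-badge grants T35 (A4).
Holding violet-key and T35 grants teal-permit (A5).
Holding T35, teal-permit, and amber-badge grants C10 (A2).
Holding C10 and teal-permit grants violet-code (A9).
Holding violet-key and violet-code grants T34 (A8).
No rule produces silver-code, and it is not given. green-key would need C10, L5, and violet-key (A1), but L5 is never granted. violet-pass would need green-key and teal-permit (A7), but green-key is never granted.

T34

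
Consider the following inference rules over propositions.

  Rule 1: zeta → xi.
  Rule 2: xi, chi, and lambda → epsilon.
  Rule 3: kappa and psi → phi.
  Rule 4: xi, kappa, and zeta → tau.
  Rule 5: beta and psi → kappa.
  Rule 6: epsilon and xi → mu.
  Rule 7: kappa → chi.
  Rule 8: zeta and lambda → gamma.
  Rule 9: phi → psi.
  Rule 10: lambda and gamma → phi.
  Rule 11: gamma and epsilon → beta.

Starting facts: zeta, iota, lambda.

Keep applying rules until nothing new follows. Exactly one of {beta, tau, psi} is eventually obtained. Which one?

psi

zeta and lambda hold, so gamma follows (Rule 8).
lambda and gamma hold, so phi follows (Rule 10).
From phi, Rule 9 gives psi.
tau would need xi, kappa, and zeta (Rule 4), but kappa is never established. beta would need gamma and epsilon (Rule 11), but epsilon is never established.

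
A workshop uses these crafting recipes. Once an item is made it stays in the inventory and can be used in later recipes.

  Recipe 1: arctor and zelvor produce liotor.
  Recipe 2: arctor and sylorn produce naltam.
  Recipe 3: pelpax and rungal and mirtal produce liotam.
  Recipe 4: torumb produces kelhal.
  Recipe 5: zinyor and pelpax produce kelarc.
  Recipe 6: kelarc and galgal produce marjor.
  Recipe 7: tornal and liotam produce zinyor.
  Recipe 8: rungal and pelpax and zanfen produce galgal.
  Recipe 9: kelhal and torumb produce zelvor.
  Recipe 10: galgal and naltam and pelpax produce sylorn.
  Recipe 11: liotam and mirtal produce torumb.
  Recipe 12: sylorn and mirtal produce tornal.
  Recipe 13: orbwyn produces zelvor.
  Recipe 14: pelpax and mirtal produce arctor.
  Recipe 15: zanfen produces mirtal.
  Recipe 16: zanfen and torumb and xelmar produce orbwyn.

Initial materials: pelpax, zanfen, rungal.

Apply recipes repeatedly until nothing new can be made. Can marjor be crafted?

marjor would need kelarc and galgal (Recipe 6), but kelarc is never obtained.

No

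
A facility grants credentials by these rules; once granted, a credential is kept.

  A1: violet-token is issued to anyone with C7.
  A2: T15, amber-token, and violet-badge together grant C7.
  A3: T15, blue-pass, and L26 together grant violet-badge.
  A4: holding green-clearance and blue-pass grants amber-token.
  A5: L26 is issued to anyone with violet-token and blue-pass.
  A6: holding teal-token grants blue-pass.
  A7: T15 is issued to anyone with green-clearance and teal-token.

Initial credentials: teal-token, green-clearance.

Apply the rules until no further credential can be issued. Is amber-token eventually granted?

Yes

Holding teal-token grants blue-pass (A6).
Holding green-clearance and blue-pass grants amber-token (A4).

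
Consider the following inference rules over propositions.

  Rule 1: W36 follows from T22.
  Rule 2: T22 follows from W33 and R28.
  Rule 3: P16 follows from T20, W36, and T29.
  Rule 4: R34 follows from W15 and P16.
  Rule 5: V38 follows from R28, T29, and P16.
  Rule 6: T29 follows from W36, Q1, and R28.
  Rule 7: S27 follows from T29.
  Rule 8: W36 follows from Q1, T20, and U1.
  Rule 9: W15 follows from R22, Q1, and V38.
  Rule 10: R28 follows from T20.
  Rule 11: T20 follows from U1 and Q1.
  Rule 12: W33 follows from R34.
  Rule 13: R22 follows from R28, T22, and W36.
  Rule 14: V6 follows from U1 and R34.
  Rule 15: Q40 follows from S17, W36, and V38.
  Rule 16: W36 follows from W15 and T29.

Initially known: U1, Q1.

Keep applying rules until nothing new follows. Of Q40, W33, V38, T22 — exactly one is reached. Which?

U1 and Q1 hold, so T20 follows (Rule 11).
From T20, Rule 10 gives R28.
Q1, T20, and U1 hold, so W36 follows (Rule 8).
From W36, Q1, and R28, Rule 6 gives T29.
From T20, W36, and T29, Rule 3 gives P16.
R28, T29, and P16 hold, so V38 follows (Rule 5).
T22 would need W33 and R28 (Rule 2), but W33 is never established. Q40 would need S17, W36, and V38 (Rule 15), but S17 is never established. W33 would need R34 (Rule 12), but R34 is never established.

V38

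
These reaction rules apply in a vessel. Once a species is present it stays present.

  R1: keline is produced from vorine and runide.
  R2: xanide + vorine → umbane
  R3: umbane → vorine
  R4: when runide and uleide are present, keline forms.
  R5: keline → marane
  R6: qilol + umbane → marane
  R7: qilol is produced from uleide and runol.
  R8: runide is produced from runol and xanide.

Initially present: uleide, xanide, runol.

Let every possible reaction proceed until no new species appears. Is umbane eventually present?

umbane would need xanide and vorine (R2), but vorine never forms.

No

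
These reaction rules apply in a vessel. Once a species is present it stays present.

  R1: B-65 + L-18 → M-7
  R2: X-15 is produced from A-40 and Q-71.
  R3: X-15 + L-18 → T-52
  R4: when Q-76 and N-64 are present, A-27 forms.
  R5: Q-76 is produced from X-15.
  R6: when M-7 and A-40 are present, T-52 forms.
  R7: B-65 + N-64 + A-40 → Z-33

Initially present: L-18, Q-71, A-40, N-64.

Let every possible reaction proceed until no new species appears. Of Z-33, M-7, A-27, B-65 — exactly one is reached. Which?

A-40 and Q-71 present → X-15 forms (R2).
X-15 present → Q-76 forms (R5).
Q-76 and N-64 present → A-27 forms (R4).
No rule produces B-65, and it is not given. Z-33 would need B-65, N-64, and A-40 (R7), but B-65 never forms. M-7 would need B-65 and L-18 (R1), but B-65 never forms.

A-27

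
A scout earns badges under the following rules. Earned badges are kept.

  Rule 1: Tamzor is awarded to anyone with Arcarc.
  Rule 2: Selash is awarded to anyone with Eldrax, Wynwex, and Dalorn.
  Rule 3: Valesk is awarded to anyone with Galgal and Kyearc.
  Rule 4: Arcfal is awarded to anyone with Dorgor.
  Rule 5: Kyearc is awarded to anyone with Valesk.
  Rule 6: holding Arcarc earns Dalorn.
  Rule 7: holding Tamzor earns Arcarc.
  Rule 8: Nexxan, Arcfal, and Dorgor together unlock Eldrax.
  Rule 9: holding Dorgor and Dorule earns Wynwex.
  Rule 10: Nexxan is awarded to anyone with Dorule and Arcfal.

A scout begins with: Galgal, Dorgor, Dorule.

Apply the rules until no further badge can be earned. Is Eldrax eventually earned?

Yes

With Dorgor, Arcfal is earned (Rule 4).
With Dorule and Arcfal, Nexxan is earned (Rule 10).
With Nexxan, Arcfal, and Dorgor, Eldrax is earned (Rule 8).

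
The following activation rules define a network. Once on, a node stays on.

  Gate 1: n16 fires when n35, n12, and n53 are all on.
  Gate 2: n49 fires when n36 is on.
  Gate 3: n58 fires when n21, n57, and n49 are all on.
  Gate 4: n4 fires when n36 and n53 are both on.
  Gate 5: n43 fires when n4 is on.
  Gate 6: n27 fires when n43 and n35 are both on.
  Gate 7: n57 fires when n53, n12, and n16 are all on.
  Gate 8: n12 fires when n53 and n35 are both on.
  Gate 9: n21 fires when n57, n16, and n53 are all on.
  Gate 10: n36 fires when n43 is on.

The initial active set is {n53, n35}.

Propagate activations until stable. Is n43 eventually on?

n43 would need n4 (Gate 5), but n4 never turns on.

No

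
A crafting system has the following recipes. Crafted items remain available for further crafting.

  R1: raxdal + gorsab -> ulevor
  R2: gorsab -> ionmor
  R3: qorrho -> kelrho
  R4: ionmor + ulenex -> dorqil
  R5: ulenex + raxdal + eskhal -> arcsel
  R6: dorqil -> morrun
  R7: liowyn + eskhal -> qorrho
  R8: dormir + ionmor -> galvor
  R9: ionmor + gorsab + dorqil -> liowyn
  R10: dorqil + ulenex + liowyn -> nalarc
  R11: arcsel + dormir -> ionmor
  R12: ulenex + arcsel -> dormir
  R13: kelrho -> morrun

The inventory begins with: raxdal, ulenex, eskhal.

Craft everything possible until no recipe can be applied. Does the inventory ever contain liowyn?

No

liowyn would need ionmor, gorsab, and dorqil (R9), but gorsab is never obtained.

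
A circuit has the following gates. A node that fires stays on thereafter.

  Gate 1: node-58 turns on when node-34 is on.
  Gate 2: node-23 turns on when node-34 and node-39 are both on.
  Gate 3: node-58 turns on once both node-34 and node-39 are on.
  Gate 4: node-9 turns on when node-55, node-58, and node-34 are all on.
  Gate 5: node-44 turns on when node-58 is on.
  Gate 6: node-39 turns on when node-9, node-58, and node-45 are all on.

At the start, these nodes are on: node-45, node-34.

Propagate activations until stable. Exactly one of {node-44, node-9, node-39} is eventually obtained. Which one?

Gate 1: node-34 on → node-58 on.
Gate 5: node-58 on → node-44 on.
node-9 would need node-55, node-58, and node-34 (Gate 4), but node-55 never turns on. node-39 would need node-9, node-58, and node-45 (Gate 6), but node-9 never turns on.

node-44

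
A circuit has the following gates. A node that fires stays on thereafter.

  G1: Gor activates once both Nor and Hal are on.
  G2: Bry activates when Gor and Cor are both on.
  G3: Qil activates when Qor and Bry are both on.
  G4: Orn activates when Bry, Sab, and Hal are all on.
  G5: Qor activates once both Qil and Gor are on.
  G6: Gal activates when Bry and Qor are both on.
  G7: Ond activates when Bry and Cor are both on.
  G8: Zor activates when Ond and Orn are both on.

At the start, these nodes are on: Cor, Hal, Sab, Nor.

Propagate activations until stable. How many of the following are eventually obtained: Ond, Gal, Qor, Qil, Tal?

Nor and Hal are on, so Gor activates (G1).
Gor and Cor are on, so Bry activates (G2).
Bry and Cor are on, so Ond activates (G7).
Ond: reached.
Gal would need Bry and Qor (G6), but Qor never turns on.
Qor would need Qil and Gor (G5), but Qil never turns on.
Qil would need Qor and Bry (G3), but Qor never turns on.
No rule produces Tal, and it is not given.
Reached: Ond — 1 of the 5.

1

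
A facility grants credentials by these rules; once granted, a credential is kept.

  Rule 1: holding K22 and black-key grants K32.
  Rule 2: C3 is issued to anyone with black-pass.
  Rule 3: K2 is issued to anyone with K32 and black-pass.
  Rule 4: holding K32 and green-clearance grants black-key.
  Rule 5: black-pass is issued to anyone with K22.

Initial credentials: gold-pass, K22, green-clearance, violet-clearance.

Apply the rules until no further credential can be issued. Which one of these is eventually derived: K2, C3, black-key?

C3

Holding K22 grants black-pass (Rule 5).
Holding black-pass grants C3 (Rule 2).
black-key would need K32 and green-clearance (Rule 4), but K32 is never granted. K2 would need K32 and black-pass (Rule 3), but K32 is never granted.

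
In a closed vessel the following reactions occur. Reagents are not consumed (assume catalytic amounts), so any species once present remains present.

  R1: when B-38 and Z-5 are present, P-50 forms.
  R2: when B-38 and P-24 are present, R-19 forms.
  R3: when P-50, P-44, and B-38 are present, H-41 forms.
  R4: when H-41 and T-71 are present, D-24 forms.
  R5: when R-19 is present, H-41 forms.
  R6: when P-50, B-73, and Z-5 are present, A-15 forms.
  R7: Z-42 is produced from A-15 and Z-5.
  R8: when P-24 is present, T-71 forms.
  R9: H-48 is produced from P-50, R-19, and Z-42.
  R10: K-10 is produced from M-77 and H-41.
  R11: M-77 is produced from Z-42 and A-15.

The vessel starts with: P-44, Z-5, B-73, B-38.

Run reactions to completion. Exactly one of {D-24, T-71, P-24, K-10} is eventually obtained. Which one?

K-10

B-38 and Z-5 present → P-50 forms (R1).
P-50, B-73, and Z-5 present → A-15 forms (R6).
P-50, P-44, and B-38 present → H-41 forms (R3).
A-15 and Z-5 present → Z-42 forms (R7).
Z-42 and A-15 present → M-77 forms (R11).
M-77 and H-41 present → K-10 forms (R10).
T-71 would need P-24 (R8), but P-24 never forms. D-24 would need H-41 and T-71 (R4), but T-71 never forms. No rule produces P-24, and it is not given.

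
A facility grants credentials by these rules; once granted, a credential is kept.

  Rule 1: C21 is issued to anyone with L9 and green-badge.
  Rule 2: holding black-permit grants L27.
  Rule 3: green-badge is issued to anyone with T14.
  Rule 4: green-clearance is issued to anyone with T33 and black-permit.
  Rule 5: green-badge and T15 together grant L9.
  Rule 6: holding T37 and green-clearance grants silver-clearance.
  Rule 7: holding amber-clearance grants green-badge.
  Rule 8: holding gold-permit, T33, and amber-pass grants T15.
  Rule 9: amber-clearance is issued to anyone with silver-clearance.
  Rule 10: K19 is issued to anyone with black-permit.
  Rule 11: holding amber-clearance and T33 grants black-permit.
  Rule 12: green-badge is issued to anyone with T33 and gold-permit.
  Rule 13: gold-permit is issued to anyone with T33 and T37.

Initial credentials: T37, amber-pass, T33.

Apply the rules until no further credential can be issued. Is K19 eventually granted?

No

K19 would need black-permit (Rule 10), but black-permit is never granted.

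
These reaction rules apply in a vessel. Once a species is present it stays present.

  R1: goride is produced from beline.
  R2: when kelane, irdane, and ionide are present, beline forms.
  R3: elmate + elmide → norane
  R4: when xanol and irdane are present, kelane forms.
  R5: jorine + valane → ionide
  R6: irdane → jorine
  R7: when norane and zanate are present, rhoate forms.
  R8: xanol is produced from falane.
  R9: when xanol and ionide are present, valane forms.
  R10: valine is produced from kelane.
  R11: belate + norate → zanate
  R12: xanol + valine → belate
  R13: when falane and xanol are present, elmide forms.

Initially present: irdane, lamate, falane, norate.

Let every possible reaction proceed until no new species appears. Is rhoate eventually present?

rhoate would need norane and zanate (R7), but norane never forms.

No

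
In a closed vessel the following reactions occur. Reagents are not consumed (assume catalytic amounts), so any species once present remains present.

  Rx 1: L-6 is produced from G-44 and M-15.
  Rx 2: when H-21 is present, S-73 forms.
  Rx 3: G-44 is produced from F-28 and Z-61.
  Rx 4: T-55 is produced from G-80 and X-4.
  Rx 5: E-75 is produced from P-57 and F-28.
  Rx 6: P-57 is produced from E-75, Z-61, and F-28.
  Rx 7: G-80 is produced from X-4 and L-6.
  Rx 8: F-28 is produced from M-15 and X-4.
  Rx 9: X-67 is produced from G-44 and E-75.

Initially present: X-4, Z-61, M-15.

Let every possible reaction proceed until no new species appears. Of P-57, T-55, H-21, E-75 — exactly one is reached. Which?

M-15 and X-4 present → F-28 forms (Rx 8).
F-28 and Z-61 present → G-44 forms (Rx 3).
G-44 and M-15 present → L-6 forms (Rx 1).
X-4 and L-6 present → G-80 forms (Rx 7).
G-80 and X-4 present → T-55 forms (Rx 4).
No rule produces H-21, and it is not given. E-75 would need P-57 and F-28 (Rx 5), but P-57 never forms. P-57 would need E-75, Z-61, and F-28 (Rx 6), but E-75 never forms.

T-55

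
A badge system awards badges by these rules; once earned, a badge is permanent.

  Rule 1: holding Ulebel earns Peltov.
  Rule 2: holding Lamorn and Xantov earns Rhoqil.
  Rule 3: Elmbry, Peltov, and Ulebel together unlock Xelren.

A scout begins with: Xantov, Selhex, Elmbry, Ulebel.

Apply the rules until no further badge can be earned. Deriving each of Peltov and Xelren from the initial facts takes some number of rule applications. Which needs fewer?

Peltov: With Ulebel, Peltov is earned (Rule 1). [1 rule application]
Xelren: With Ulebel, Peltov is earned (Rule 1). With Elmbry, Peltov, and Ulebel, Xelren is earned (Rule 3). [2 rule applications]
Peltov needs fewer.

Peltov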